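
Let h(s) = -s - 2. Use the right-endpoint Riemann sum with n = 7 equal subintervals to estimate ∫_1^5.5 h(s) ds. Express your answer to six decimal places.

Δs = (5.5 − 1)/7 = 9/14.
Right endpoints: 23/14, 16/7, 41/14, 25/7, 59/14, 34/7, 5.5.
h(23/14) = -51/14, h(16/7) = -30/7, h(41/14) = -69/14, h(25/7) = -39/7, h(59/14) = -87/14, h(34/7) = -48/7, h(5.5) = -7.5.
Sum = Δs · [h(23/14) + h(16/7) + h(41/14) + ...].
Sum ≈ -25.071429.

-25.071429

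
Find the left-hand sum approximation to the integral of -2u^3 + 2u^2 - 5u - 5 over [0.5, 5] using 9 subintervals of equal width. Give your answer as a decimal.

Δu = (5 − 0.5)/9 = 0.5.
Left endpoints: 0.5, 1, 1.5, 2, 2.5, 3, 3.5, 4, 4.5.
f(0.5) = -7.25, f(1) = -10, f(1.5) = -14.75, f(2) = -23, f(2.5) = -36.25, f(3) = -56, f(3.5) = -83.75, f(4) = -121, f(4.5) = -169.25.
Sum = Δu · [f(0.5) + f(1) + f(1.5) + ...].
Sum = -260.625.

-260.625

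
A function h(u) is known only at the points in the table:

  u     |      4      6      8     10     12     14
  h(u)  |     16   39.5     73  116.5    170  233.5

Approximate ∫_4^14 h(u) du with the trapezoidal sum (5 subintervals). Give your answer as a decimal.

1047.5

Δu = 2.
T_5 = (2/2)·[16 + 2·39.5 + 2·73 + 2·116.5 + 2·170 + 233.5] = 1047.5.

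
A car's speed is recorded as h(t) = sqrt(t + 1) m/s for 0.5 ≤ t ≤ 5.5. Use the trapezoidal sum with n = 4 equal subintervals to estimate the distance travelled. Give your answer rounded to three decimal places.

9.796

Δt = (5.5 − 0.5)/4 = 1.25.
h(0.5) ≈ 1.225, h(1.75) ≈ 1.658, h(3) ≈ 2.000, h(4.25) ≈ 2.291, h(5.5) ≈ 2.550.
T_4 = (Δt/2)·[h(t_0) + 2h(t_1) + 2h(t_2) + 2h(t_3) + h(t_4)].
Sum ≈ 9.796.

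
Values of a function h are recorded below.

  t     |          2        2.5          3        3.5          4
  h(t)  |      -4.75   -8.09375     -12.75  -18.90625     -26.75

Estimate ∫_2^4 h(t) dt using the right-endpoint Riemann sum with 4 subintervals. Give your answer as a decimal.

-33.25

Δt = 0.5.
Sum = 0.5·[(-8.09375) + (-12.75) + (-18.90625) + (-26.75)] = -33.25.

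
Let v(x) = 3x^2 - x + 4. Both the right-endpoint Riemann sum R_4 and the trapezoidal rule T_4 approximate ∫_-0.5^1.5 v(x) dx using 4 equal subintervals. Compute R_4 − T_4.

1

R_4 = 11.75.
T_4 = 10.75.
R_4 − T_4 = 1.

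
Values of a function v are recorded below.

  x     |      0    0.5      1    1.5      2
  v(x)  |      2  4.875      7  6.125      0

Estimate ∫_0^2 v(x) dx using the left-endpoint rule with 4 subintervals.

10

Δx = 0.5.
Sum = 0.5·[2 + 4.875 + 7 + 6.125] = 10.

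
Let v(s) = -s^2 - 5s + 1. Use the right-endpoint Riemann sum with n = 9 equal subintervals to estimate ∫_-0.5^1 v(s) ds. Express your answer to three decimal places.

-1.444

Δs = (1 − (-0.5))/9 = 1/6.
Right endpoints: -1/3, -1/6, 0, 1/6, 1/3, 0.5, 2/3, 5/6, 1.
v(-1/3) = 23/9, v(-1/6) = 65/36, v(0) = 1, v(1/6) = 5/36, v(1/3) = -7/9, v(0.5) = -1.75, v(2/3) = -25/9, v(5/6) = -139/36, v(1) = -5.
Sum = Δs · [v(-1/3) + v(-1/6) + v(0) + ...].
Sum ≈ -1.444.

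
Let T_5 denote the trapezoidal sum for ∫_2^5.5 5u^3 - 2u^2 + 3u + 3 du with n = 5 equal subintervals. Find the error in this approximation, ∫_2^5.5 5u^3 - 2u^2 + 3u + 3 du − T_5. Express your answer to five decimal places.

-15.50646

Exact integral: ∫_2^5.5 f(u) du ≈ 1068.1197917.
T_5 = 1083.62625.
Error ≈ 1068.1197917 − 1083.62625 ≈ -15.50646.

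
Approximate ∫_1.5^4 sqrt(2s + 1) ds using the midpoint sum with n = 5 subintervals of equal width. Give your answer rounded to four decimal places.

6.3351

Δs = (4 − 1.5)/5 = 0.5.
Midpoints: 1.75, 2.25, 2.75, 3.25, 3.75.
f(1.75) ≈ 2.1213, f(2.25) ≈ 2.3452, f(2.75) ≈ 2.5495, f(3.25) ≈ 2.7386, f(3.75) ≈ 2.9155.
Sum = Δs · [f(1.75) + f(2.25) + f(2.75) + f(3.25) + f(3.75)].
Sum ≈ 6.3351.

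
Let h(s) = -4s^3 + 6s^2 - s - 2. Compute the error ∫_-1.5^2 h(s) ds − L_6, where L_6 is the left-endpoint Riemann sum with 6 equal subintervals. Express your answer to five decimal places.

Exact integral: ∫_-1.5^2 h(s) ds = 3.9375.
L_6 ≈ 15.7621528.
Error ≈ 3.9375 − 15.7621528 ≈ -11.82465.

-11.82465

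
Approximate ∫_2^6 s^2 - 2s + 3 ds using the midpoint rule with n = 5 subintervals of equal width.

Δs = (6 − 2)/5 = 0.8.
Midpoints: 2.4, 3.2, 4, 4.8, 5.6.
f(2.4) = 3.96, f(3.2) = 6.84, f(4) = 11, f(4.8) = 16.44, f(5.6) = 23.16.
Sum = Δs · [f(2.4) + f(3.2) + f(4) + f(4.8) + f(5.6)].
Sum = 49.12.

49.12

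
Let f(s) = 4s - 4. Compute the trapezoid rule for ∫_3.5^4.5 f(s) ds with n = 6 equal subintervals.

Δs = (4.5 − 3.5)/6 = 1/6.
f(3.5) = 10, f(11/3) = 32/3, f(23/6) = 34/3, f(4) = 12, f(25/6) = 38/3, f(13/3) = 40/3, f(4.5) = 14.
T_6 = (Δs/2)·[f(s_0) + 2f(s_1) + ... + 2f(s_{5}) + f(s_6)].
Sum = 12.

12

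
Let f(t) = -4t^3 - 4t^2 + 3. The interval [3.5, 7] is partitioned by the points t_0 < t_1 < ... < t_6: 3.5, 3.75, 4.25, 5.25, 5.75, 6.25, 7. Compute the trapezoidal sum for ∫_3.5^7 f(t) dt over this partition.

Subinterval widths: 0.25, 0.5, 1, 0.5, 0.5, 0.75.
f(3.5) = -217.5, f(3.75) = -264.1875, f(4.25) = -376.3125, f(5.25) = -686.0625, f(5.75) = -889.6875, f(6.25) = -1129.8125, f(7) = -1565.
On each subinterval the trapezoid contributes (Δt_i/2)·[f(t_{i-1}) + f(t_i)].
Sum = -2660.890625.

-2660.890625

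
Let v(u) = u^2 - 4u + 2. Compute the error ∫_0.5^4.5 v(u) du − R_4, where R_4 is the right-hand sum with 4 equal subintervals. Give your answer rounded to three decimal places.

Exact integral: ∫_0.5^4.5 v(u) du ≈ -1.66667.
R_4 = 1.
Error ≈ -1.66667 − 1 ≈ -2.667.

-2.667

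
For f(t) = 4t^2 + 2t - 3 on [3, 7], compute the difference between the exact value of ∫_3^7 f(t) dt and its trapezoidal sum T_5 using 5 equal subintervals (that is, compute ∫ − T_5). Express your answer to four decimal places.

Exact integral: ∫_3^7 f(t) dt ≈ 449.333333.
T_5 = 451.04.
Error ≈ 449.333333 − 451.04 ≈ -1.7067.

-1.7067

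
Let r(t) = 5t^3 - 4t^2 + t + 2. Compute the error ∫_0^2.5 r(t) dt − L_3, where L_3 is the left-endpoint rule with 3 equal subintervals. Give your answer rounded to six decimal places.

Exact integral: ∫_0^2.5 r(t) dt ≈ 36.11979167.
L_3 ≈ 17.21064815.
Error ≈ 36.11979167 − 17.21064815 ≈ 18.909144.

18.909144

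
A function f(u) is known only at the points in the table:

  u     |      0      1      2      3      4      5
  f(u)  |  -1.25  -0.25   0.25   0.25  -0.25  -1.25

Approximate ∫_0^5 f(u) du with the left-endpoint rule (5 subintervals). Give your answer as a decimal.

-1.25

Δu = 1.
Sum = 1·[(-1.25) + (-0.25) + 0.25 + 0.25 + (-0.25)] = -1.25.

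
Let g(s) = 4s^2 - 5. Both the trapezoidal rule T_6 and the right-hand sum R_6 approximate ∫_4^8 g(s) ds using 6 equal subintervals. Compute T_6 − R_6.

-64

T_6 ≈ 578.51852.
R_6 ≈ 642.51852.
T_6 − R_6 = -64.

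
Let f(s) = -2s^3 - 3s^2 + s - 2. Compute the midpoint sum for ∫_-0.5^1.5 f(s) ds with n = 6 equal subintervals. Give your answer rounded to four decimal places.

Δs = (1.5 − (-0.5))/6 = 1/3.
Midpoints: -1/3, 0, 1/3, 2/3, 1, 4/3.
f(-1/3) = -70/27, f(0) = -2, f(1/3) = -56/27, f(2/3) = -88/27, f(1) = -6, f(4/3) = -290/27.
Sum = Δs · [f(-1/3) + f(0) + f(1/3) + ...].
Sum ≈ -8.8889.

-8.8889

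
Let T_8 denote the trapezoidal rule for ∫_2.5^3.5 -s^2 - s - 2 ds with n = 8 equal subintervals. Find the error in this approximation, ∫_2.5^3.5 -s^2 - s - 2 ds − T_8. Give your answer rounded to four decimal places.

0.0026

Exact integral: ∫_2.5^3.5 f(s) ds ≈ -14.083333.
T_8 = -14.0859375.
Error ≈ -14.083333 − (-14.0859375) ≈ 0.0026.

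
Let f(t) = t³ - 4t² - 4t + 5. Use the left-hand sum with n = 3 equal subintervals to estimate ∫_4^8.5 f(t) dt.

212.0625

Δt = (8.5 − 4)/3 = 1.5.
Left endpoints: 4, 5.5, 7.
f(4) = -11, f(5.5) = 28.375, f(7) = 124.
Sum = Δt · [f(4) + f(5.5) + f(7)].
Sum = 212.0625.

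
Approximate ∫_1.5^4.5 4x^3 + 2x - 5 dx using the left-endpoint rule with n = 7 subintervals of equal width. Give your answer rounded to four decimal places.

Δx = (4.5 − 1.5)/7 = 3/7.
Left endpoints: 1.5, 27/14, 33/14, 39/14, 45/14, 51/14, 57/14.
f(1.5) = 11.5, f(27/14) = 18899/686, f(33/14) = 35741/686, f(39/14) = 59711/686, f(45/14) = 92105/686, f(51/14) = 134219/686, f(57/14) = 187349/686.
Sum = Δx · [f(1.5) + f(27/14) + f(33/14) + ...].
Sum ≈ 334.8061.

334.8061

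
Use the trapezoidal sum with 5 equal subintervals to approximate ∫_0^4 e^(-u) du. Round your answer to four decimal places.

Δu = (4 − 0)/5 = 0.8.
f(0) ≈ 1.0000, f(0.8) ≈ 0.4493, f(1.6) ≈ 0.2019, f(2.4) ≈ 0.0907, f(3.2) ≈ 0.0408, f(4) ≈ 0.0183.
T_5 = (Δu/2)·[f(u_0) + 2f(u_1) + ... + 2f(u_{4}) + f(u_5)].
Sum ≈ 1.0335.

1.0335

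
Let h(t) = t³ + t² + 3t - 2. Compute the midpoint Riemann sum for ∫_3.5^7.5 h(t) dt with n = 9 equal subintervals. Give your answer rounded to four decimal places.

Δt = (7.5 − 3.5)/9 = 4/9.
Midpoints: 67/18, 25/6, 83/18, 91/18, 5.5, 107/18, 115/18, 41/6, 131/18.
h(67/18) = 435025/5832, h(25/6) = 21643/216, h(83/18) = 764801/5832, h(91/18) = 979417/5832, h(5.5) = 211.125, h(107/18) = 1523465/5832, h(115/18) = 1859041/5832, h(41/6) = 83003/216, h(131/18) = 2672657/5832.
Sum = Δt · [h(67/18) + h(25/6) + h(83/18) + ...].
Sum ≈ 936.6811.

936.6811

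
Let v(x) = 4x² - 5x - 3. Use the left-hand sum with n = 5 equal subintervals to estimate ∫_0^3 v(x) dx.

Δx = (3 − 0)/5 = 0.6.
Left endpoints: 0, 0.6, 1.2, 1.8, 2.4.
v(0) = -3, v(0.6) = -4.56, v(1.2) = -3.24, v(1.8) = 0.96, v(2.4) = 8.04.
Sum = Δx · [v(0) + v(0.6) + v(1.2) + v(1.8) + v(2.4)].
Sum = -1.08.

-1.08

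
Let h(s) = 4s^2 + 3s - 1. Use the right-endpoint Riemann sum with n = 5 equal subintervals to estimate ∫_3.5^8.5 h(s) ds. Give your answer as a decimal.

977.5

Δs = (8.5 − 3.5)/5 = 1.
Right endpoints: 4.5, 5.5, 6.5, 7.5, 8.5.
h(4.5) = 93.5, h(5.5) = 136.5, h(6.5) = 187.5, h(7.5) = 246.5, h(8.5) = 313.5.
Sum = Δs · [h(4.5) + h(5.5) + h(6.5) + h(7.5) + h(8.5)].
Sum = 977.5.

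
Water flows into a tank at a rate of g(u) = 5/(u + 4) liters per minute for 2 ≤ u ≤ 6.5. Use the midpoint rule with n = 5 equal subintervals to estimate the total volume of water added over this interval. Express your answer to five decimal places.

Δu = (6.5 − 2)/5 = 0.9.
Midpoints: 2.45, 3.35, 4.25, 5.15, 6.05.
g(2.45) = 100/129, g(3.35) = 100/147, g(4.25) = 20/33, g(5.15) = 100/183, g(6.05) = 100/201.
Sum = Δu · [g(2.45) + g(3.35) + g(4.25) + g(5.15) + g(6.05)].
Sum ≈ 2.79494.

2.79494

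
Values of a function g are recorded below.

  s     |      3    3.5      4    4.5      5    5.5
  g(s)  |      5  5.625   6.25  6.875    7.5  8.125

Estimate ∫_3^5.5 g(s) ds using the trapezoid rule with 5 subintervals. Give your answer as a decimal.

Δs = 0.5.
T_5 = (0.5/2)·[5 + 2·5.625 + 2·6.25 + 2·6.875 + 2·7.5 + 8.125] = 16.40625.

16.40625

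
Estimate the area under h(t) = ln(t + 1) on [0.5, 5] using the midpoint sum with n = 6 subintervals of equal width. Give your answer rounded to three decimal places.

5.654

Δt = (5 − 0.5)/6 = 0.75.
Midpoints: 0.875, 1.625, 2.375, 3.125, 3.875, 4.625.
h(0.875) ≈ 0.629, h(1.625) ≈ 0.965, h(2.375) ≈ 1.216, h(3.125) ≈ 1.417, h(3.875) ≈ 1.584, h(4.625) ≈ 1.727.
Sum = Δt · [h(0.875) + h(1.625) + h(2.375) + ...].
Sum ≈ 5.654.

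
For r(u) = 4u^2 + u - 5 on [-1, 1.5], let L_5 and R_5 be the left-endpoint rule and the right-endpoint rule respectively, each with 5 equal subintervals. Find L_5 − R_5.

L_5 = -7.5.
R_5 = -3.75.
L_5 − R_5 = -3.75.

-3.75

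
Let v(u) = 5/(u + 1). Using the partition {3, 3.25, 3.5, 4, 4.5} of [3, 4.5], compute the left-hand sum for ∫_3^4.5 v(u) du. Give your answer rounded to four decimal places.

1.6622

Subinterval widths: 0.25, 0.25, 0.5, 0.5.
Left endpoints: 3, 3.25, 3.5, 4.
v(3) = 1.25, v(3.25) = 20/17, v(3.5) = 10/9, v(4) = 1.
Sum = Σ Δu_i · v(u_i).
Sum ≈ 1.6622.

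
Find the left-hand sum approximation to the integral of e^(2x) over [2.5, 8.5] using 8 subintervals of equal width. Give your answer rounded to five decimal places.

Δx = (8.5 − 2.5)/8 = 0.75.
Left endpoints: 2.5, 3.25, 4, 4.75, 5.5, 6.25, 7, 7.75.
f(2.5) ≈ 148.41316, f(3.25) ≈ 665.14163, f(4) ≈ 2980.95799, f(4.75) ≈ 13359.72683, f(5.5) ≈ 59874.14172, f(6.25) ≈ 268337.28652, f(7) ≈ 1202604.28416, f(7.75) ≈ 5389698.47628.
Sum = Δx · [f(2.5) + f(3.25) + f(4) + ...].
Sum ≈ 5203251.32122.

5203251.32122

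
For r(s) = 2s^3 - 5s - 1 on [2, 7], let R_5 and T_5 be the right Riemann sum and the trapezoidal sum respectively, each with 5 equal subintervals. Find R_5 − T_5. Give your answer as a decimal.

322.5

R_5 = 1420.
T_5 = 1097.5.
R_5 − T_5 = 322.5.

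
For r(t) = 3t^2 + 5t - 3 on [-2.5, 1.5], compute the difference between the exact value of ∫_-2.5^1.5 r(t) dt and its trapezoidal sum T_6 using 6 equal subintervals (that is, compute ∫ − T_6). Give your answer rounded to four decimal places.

-0.8889

Exact integral: ∫_-2.5^1.5 r(t) dt = -3.
T_6 ≈ -2.111111.
Error ≈ -3 − (-2.111111) ≈ -0.8889.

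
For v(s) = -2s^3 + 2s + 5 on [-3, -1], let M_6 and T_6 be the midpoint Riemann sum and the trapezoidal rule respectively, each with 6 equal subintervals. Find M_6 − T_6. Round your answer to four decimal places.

M_6 ≈ 41.777778.
T_6 ≈ 42.444444.
M_6 − T_6 ≈ -0.6667.

-0.6667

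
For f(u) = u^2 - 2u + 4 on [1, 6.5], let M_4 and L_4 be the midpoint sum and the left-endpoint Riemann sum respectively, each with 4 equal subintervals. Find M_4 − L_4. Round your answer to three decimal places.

M_4 ≈ 71.09180.
L_4 = 52.89453125.
M_4 − L_4 ≈ 18.197.

18.197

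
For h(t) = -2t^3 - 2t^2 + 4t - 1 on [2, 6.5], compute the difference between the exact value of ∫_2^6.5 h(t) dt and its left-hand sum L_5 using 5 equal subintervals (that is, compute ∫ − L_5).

-249.58125

Exact integral: ∫_2^6.5 h(t) dt = -990.28125.
L_5 = -740.7.
Error = -990.28125 − (-740.7) = -249.58125.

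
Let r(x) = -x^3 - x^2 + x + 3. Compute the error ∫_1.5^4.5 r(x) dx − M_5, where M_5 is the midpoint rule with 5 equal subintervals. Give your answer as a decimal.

-0.9

Exact integral: ∫_1.5^4.5 r(x) dx = -112.5.
M_5 = -111.6.
Error = -112.5 − (-111.6) = -0.9.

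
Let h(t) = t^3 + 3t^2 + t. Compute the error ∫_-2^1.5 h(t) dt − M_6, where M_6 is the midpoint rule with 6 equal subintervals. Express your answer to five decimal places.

0.22331

Exact integral: ∫_-2^1.5 h(t) dt = 7.765625.
M_6 ≈ 7.5423177.
Error ≈ 7.765625 − 7.5423177 ≈ 0.22331.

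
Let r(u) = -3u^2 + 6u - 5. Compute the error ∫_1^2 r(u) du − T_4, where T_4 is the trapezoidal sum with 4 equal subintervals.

0.03125

Exact integral: ∫_1^2 r(u) du = -3.
T_4 = -3.03125.
Error = -3 − (-3.03125) = 0.03125.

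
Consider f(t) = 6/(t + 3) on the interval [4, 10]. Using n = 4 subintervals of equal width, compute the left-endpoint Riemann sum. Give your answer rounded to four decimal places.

Δt = (10 − 4)/4 = 1.5.
Left endpoints: 4, 5.5, 7, 8.5.
f(4) = 6/7, f(5.5) = 12/17, f(7) = 0.6, f(8.5) = 12/23.
Sum = Δt · [f(4) + f(5.5) + f(7) + f(8.5)].
Sum ≈ 4.0271.

4.0271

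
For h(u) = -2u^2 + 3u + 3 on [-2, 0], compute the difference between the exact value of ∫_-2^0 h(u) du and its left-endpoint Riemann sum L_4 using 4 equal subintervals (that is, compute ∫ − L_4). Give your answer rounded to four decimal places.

Exact integral: ∫_-2^0 h(u) du ≈ -5.333333.
L_4 = -9.
Error ≈ -5.333333 − (-9) ≈ 3.6667.

3.6667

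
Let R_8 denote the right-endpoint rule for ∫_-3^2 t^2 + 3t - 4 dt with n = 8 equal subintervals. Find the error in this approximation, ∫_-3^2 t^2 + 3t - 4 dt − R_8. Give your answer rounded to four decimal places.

-3.4505

Exact integral: ∫_-3^2 f(t) dt ≈ -15.833333.
R_8 = -12.3828125.
Error ≈ -15.833333 − (-12.3828125) ≈ -3.4505.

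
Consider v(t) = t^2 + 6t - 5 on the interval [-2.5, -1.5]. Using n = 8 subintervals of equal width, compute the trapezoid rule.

Δt = (-1.5 − (-2.5))/8 = 0.125.
v(-2.5) = -13.75, v(-2.375) = -13.609375, v(-2.25) = -13.4375, v(-2.125) = -13.234375, v(-2) = -13, v(-1.875) = -12.734375, v(-1.75) = -12.4375, v(-1.625) = -12.109375, v(-1.5) = -11.75.
T_8 = (Δt/2)·[v(t_0) + 2v(t_1) + ... + 2v(t_{7}) + v(t_8)].
Sum = -12.9140625.

-12.9140625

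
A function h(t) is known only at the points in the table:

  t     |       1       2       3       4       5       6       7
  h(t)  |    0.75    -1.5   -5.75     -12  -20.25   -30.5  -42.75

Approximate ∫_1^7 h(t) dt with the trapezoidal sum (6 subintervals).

Δt = 1.
T_6 = (1/2)·[0.75 + 2·(-1.5) + 2·(-5.75) + 2·(-12) + 2·(-20.25) + 2·(-30.5) + (-42.75)] = -91.

-91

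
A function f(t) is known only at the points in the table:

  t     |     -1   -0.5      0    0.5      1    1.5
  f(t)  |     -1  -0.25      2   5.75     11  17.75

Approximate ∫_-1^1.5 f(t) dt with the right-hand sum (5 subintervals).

18.125

Δt = 0.5.
Sum = 0.5·[(-0.25) + 2 + 5.75 + 11 + 17.75] = 18.125.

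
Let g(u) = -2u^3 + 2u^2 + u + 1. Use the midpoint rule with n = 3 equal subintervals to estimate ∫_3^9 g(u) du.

Δu = (9 − 3)/3 = 2.
Midpoints: 4, 6, 8.
g(4) = -91, g(6) = -353, g(8) = -887.
Sum = Δu · [g(4) + g(6) + g(8)].
Sum = -2662.

-2662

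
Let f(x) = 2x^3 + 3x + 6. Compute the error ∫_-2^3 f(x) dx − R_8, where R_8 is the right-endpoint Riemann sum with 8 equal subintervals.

-27.5390625

Exact integral: ∫_-2^3 f(x) dx = 70.
R_8 = 97.5390625.
Error = 70 − 97.5390625 = -27.5390625.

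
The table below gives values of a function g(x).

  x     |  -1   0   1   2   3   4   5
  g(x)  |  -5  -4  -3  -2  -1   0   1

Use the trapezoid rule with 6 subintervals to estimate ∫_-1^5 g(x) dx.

-12

Δx = 1.
T_6 = (1/2)·[(-5) + 2·(-4) + 2·(-3) + 2·(-2) + 2·(-1) + 2·0 + 1] = -12.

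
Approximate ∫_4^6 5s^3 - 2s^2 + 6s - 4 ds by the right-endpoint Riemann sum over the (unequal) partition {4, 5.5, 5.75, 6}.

Subinterval widths: 1.5, 0.25, 0.25.
Right endpoints: 5.5, 5.75, 6.
f(5.5) = 800.375, f(5.75) = 914.921875, f(6) = 1040.
Sum = Σ Δs_i · f(s_i).
Sum = 1689.29296875.

1689.29296875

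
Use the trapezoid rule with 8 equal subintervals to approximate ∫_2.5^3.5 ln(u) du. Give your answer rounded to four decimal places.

Δu = (3.5 − 2.5)/8 = 0.125.
f(2.5) ≈ 0.9163, f(2.625) ≈ 0.9651, f(2.75) ≈ 1.0116, f(2.875) ≈ 1.0561, f(3) ≈ 1.0986, f(3.125) ≈ 1.1394, f(3.25) ≈ 1.1787, f(3.375) ≈ 1.2164, f(3.5) ≈ 1.2528.
T_8 = (Δu/2)·[f(u_0) + 2f(u_1) + ... + 2f(u_{7}) + f(u_8)].
Sum ≈ 1.0938.

1.0938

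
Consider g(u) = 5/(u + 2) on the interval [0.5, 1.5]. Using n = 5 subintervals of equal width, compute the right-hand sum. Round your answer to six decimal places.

1.626523

Δu = (1.5 − 0.5)/5 = 0.2.
Right endpoints: 0.7, 0.9, 1.1, 1.3, 1.5.
g(0.7) = 50/27, g(0.9) = 50/29, g(1.1) = 50/31, g(1.3) = 50/33, g(1.5) = 10/7.
Sum = Δu · [g(0.7) + g(0.9) + g(1.1) + g(1.3) + g(1.5)].
Sum ≈ 1.626523.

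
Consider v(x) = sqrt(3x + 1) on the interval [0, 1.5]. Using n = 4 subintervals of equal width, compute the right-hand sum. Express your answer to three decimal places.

2.887

Δx = (1.5 − 0)/4 = 0.375.
Right endpoints: 0.375, 0.75, 1.125, 1.5.
v(0.375) ≈ 1.458, v(0.75) ≈ 1.803, v(1.125) ≈ 2.092, v(1.5) ≈ 2.345.
Sum = Δx · [v(0.375) + v(0.75) + v(1.125) + v(1.5)].
Sum ≈ 2.887.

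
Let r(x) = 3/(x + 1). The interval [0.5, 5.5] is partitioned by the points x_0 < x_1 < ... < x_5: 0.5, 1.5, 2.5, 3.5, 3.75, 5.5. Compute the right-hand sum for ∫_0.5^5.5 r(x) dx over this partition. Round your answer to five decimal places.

Subinterval widths: 1, 1, 1, 0.25, 1.75.
Right endpoints: 1.5, 2.5, 3.5, 3.75, 5.5.
r(1.5) = 1.2, r(2.5) = 6/7, r(3.5) = 2/3, r(3.75) = 12/19, r(5.5) = 6/13.
Sum = Σ Δx_i · r(x_i).
Sum ≈ 3.68940.

3.68940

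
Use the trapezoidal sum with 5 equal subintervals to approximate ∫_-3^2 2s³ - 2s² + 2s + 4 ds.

-45

Δs = (2 − (-3))/5 = 1.
f(-3) = -74, f(-2) = -24, f(-1) = -2, f(0) = 4, f(1) = 6, f(2) = 16.
T_5 = (Δs/2)·[f(s_0) + 2f(s_1) + ... + 2f(s_{4}) + f(s_5)].
Sum = -45.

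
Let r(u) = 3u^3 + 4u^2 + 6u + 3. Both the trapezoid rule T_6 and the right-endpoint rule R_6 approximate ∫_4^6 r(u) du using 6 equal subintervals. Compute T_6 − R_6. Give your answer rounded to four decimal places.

-91.3333

T_6 ≈ 1050.481481.
R_6 ≈ 1141.814815.
T_6 − R_6 ≈ -91.3333.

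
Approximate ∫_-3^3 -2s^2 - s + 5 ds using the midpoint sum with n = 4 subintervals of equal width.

Δs = (3 − (-3))/4 = 1.5.
Midpoints: -2.25, -0.75, 0.75, 2.25.
f(-2.25) = -2.875, f(-0.75) = 4.625, f(0.75) = 3.125, f(2.25) = -7.375.
Sum = Δs · [f(-2.25) + f(-0.75) + f(0.75) + f(2.25)].
Sum = -3.75.

-3.75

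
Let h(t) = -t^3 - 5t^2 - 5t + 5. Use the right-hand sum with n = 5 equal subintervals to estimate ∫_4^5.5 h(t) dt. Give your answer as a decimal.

-391.1175

Δt = (5.5 − 4)/5 = 0.3.
Right endpoints: 4.3, 4.6, 4.9, 5.2, 5.5.
h(4.3) = -188.457, h(4.6) = -221.136, h(4.9) = -257.199, h(5.2) = -296.808, h(5.5) = -340.125.
Sum = Δt · [h(4.3) + h(4.6) + h(4.9) + h(5.2) + h(5.5)].
Sum = -391.1175.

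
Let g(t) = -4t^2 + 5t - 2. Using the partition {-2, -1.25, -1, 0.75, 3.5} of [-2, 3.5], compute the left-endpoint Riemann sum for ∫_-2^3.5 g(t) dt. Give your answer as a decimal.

Subinterval widths: 0.75, 0.25, 1.75, 2.75.
Left endpoints: -2, -1.25, -1, 0.75.
g(-2) = -28, g(-1.25) = -14.5, g(-1) = -11, g(0.75) = -0.5.
Sum = Σ Δt_i · g(t_i).
Sum = -45.25.

-45.25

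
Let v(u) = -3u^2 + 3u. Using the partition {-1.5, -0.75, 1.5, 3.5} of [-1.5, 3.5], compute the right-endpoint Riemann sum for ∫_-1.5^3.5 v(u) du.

-60.515625

Subinterval widths: 0.75, 2.25, 2.
Right endpoints: -0.75, 1.5, 3.5.
v(-0.75) = -3.9375, v(1.5) = -2.25, v(3.5) = -26.25.
Sum = Σ Δu_i · v(u_i).
Sum = -60.515625.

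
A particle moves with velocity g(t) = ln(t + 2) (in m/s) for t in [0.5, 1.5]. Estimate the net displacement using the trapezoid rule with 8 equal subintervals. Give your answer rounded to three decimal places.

Δt = (1.5 − 0.5)/8 = 0.125.
g(0.5) ≈ 0.916, g(0.625) ≈ 0.965, g(0.75) ≈ 1.012, g(0.875) ≈ 1.056, g(1) ≈ 1.099, g(1.125) ≈ 1.139, g(1.25) ≈ 1.179, g(1.375) ≈ 1.216, g(1.5) ≈ 1.253.
T_8 = (Δt/2)·[g(t_0) + 2g(t_1) + ... + 2g(t_{7}) + g(t_8)].
Sum ≈ 1.094.

1.094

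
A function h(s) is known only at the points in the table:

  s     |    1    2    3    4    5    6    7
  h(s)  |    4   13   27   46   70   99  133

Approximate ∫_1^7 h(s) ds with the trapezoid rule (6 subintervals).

323.5

Δs = 1.
T_6 = (1/2)·[4 + 2·13 + 2·27 + 2·46 + 2·70 + 2·99 + 133] = 323.5.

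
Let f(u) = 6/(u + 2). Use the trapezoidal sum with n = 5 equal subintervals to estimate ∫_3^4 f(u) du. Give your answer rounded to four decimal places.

Δu = (4 − 3)/5 = 0.2.
f(3) = 1.2, f(3.2) = 15/13, f(3.4) = 10/9, f(3.6) = 15/14, f(3.8) = 30/29, f(4) = 1.
T_5 = (Δu/2)·[f(u_0) + 2f(u_1) + ... + 2f(u_{4}) + f(u_5)].
Sum ≈ 1.0942.

1.0942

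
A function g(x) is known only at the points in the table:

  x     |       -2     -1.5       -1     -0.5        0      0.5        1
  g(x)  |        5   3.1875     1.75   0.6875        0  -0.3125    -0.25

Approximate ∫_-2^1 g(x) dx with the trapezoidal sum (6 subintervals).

3.84375

Δx = 0.5.
T_6 = (0.5/2)·[5 + 2·3.1875 + 2·1.75 + 2·0.6875 + 2·0 + 2·(-0.3125) + (-0.25)] = 3.84375.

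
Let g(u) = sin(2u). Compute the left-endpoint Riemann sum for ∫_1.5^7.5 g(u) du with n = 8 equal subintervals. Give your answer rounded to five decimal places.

-0.28364

Δu = (7.5 − 1.5)/8 = 0.75.
Left endpoints: 1.5, 2.25, 3, 3.75, 4.5, 5.25, 6, 6.75.
g(1.5) ≈ 0.14112, g(2.25) ≈ -0.97753, g(3) ≈ -0.27942, g(3.75) ≈ 0.93800, g(4.5) ≈ 0.41212, g(5.25) ≈ -0.87970, g(6) ≈ -0.53657, g(6.75) ≈ 0.80378.
Sum = Δu · [g(1.5) + g(2.25) + g(3) + ...].
Sum ≈ -0.28364.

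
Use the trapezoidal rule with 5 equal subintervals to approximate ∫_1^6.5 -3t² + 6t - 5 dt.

Δt = (6.5 − 1)/5 = 1.1.
f(1) = -2, f(2.1) = -5.63, f(3.2) = -16.52, f(4.3) = -34.67, f(5.4) = -60.08, f(6.5) = -92.75.
T_5 = (Δt/2)·[f(t_0) + 2f(t_1) + ... + 2f(t_{4}) + f(t_5)].
Sum = -180.7025.

-180.7025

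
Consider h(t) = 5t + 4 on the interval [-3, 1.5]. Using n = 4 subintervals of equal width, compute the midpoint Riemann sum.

Δt = (1.5 − (-3))/4 = 1.125.
Midpoints: -2.4375, -1.3125, -0.1875, 0.9375.
h(-2.4375) = -8.1875, h(-1.3125) = -2.5625, h(-0.1875) = 3.0625, h(0.9375) = 8.6875.
Sum = Δt · [h(-2.4375) + h(-1.3125) + h(-0.1875) + h(0.9375)].
Sum = 1.125.

1.125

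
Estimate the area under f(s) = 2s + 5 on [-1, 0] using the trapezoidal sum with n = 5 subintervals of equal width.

4

Δs = (0 − (-1))/5 = 0.2.
f(-1) = 3, f(-0.8) = 3.4, f(-0.6) = 3.8, f(-0.4) = 4.2, f(-0.2) = 4.6, f(0) = 5.
T_5 = (Δs/2)·[f(s_0) + 2f(s_1) + ... + 2f(s_{4}) + f(s_5)].
Sum = 4.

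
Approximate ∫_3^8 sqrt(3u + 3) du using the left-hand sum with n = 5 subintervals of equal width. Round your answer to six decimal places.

Δu = (8 − 3)/5 = 1.
Left endpoints: 3, 4, 5, 6, 7.
f(3) ≈ 3.464102, f(4) ≈ 3.872983, f(5) ≈ 4.242641, f(6) ≈ 4.582576, f(7) ≈ 4.898979.
Sum = Δu · [f(3) + f(4) + f(5) + f(6) + f(7)].
Sum ≈ 21.061281.

21.061281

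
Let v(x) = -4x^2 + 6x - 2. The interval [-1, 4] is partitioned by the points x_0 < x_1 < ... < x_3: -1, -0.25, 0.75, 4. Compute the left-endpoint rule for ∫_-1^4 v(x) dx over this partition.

Subinterval widths: 0.75, 1, 3.25.
Left endpoints: -1, -0.25, 0.75.
v(-1) = -12, v(-0.25) = -3.75, v(0.75) = 0.25.
Sum = Σ Δx_i · v(x_i).
Sum = -11.9375.

-11.9375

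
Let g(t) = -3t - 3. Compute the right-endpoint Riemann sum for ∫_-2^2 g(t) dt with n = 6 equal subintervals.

Δt = (2 − (-2))/6 = 2/3.
Right endpoints: -4/3, -2/3, 0, 2/3, 4/3, 2.
g(-4/3) = 1, g(-2/3) = -1, g(0) = -3, g(2/3) = -5, g(4/3) = -7, g(2) = -9.
Sum = Δt · [g(-4/3) + g(-2/3) + g(0) + ...].
Sum = -16.

-16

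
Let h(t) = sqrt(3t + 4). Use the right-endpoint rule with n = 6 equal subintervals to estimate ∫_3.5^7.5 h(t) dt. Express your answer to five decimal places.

Δt = (7.5 − 3.5)/6 = 2/3.
Right endpoints: 25/6, 29/6, 5.5, 37/6, 41/6, 7.5.
h(25/6) ≈ 4.06202, h(29/6) ≈ 4.30116, h(5.5) ≈ 4.52769, h(37/6) ≈ 4.74342, h(41/6) ≈ 4.94975, h(7.5) ≈ 5.14782.
Sum = Δt · [h(25/6) + h(29/6) + h(5.5) + ...].
Sum ≈ 18.48790.

18.48790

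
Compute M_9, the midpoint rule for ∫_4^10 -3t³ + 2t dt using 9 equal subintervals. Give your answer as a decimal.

Δt = (10 − 4)/9 = 2/3.
Midpoints: 13/3, 5, 17/3, 19/3, 7, 23/3, 25/3, 9, 29/3.
f(13/3) = -2119/9, f(5) = -365, f(17/3) = -4811/9, f(19/3) = -6745/9, f(7) = -1015, f(23/3) = -12029/9, f(25/3) = -15475/9, f(9) = -2169, f(29/3) = -24215/9.
Sum = Δt · [f(13/3) + f(5) + f(17/3) + ...].
Sum = -7210.

-7210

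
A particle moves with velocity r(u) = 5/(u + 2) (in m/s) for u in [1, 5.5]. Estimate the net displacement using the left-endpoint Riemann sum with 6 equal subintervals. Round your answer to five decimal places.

Δu = (5.5 − 1)/6 = 0.75.
Left endpoints: 1, 1.75, 2.5, 3.25, 4, 4.75.
r(1) = 5/3, r(1.75) = 4/3, r(2.5) = 10/9, r(3.25) = 20/21, r(4) = 5/6, r(4.75) = 20/27.
Sum = Δu · [r(1) + r(1.75) + r(2.5) + ...].
Sum ≈ 4.97817.

4.97817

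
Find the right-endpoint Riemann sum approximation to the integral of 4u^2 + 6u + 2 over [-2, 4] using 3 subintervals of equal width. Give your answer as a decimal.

244

Δu = (4 − (-2))/3 = 2.
Right endpoints: 0, 2, 4.
f(0) = 2, f(2) = 30, f(4) = 90.
Sum = Δu · [f(0) + f(2) + f(4)].
Sum = 244.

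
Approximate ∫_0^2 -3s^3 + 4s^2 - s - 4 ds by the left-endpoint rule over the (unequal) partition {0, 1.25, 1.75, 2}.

-9.82421875

Subinterval widths: 1.25, 0.5, 0.25.
Left endpoints: 0, 1.25, 1.75.
f(0) = -4, f(1.25) = -4.859375, f(1.75) = -9.578125.
Sum = Σ Δs_i · f(s_i).
Sum = -9.82421875.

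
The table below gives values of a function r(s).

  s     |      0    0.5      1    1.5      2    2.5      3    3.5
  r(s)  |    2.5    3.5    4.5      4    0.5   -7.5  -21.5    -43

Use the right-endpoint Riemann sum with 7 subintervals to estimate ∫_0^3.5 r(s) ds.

Δs = 0.5.
Sum = 0.5·[3.5 + 4.5 + 4 + 0.5 + (-7.5) + (-21.5) + (-43)] = -29.75.

-29.75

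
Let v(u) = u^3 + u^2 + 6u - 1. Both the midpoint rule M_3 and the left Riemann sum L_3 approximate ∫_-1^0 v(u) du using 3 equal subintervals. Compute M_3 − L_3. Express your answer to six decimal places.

1.013889

M_3 ≈ -3.91203704.
L_3 ≈ -4.92592593.
M_3 − L_3 ≈ 1.013889.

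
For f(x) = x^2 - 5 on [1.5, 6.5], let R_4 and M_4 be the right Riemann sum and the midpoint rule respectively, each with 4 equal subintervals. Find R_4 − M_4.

26.953125

R_4 = 91.71875.
M_4 = 64.765625.
R_4 − M_4 = 26.953125.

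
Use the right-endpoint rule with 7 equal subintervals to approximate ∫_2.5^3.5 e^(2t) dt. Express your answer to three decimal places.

Δt = (3.5 − 2.5)/7 = 1/7.
Right endpoints: 37/14, 39/14, 41/14, 43/14, 45/14, 47/14, 3.5.
f(37/14) ≈ 197.495, f(39/14) ≈ 262.809, f(41/14) ≈ 349.724, f(43/14) ≈ 465.381, f(45/14) ≈ 619.289, f(47/14) ≈ 824.095, f(3.5) ≈ 1096.633.
Sum = Δt · [f(37/14) + f(39/14) + f(41/14) + ...].
Sum ≈ 545.061.

545.061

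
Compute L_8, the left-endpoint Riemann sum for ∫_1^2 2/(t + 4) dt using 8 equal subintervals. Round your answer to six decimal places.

0.368842

Δt = (2 − 1)/8 = 0.125.
Left endpoints: 1, 1.125, 1.25, 1.375, 1.5, 1.625, 1.75, 1.875.
f(1) = 0.4, f(1.125) = 16/41, f(1.25) = 8/21, f(1.375) = 16/43, f(1.5) = 4/11, f(1.625) = 16/45, f(1.75) = 8/23, f(1.875) = 16/47.
Sum = Δt · [f(1) + f(1.125) + f(1.25) + ...].
Sum ≈ 0.368842.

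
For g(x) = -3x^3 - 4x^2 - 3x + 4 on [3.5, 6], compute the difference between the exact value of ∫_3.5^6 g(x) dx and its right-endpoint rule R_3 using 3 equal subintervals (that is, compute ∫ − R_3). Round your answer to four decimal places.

Exact integral: ∫_3.5^6 g(x) dx ≈ -1115.911458.
R_3 ≈ -1388.553241.
Error ≈ -1115.911458 − (-1388.553241) ≈ 272.6418.

272.6418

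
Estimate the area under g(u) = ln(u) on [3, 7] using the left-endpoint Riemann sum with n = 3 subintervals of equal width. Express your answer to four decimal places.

Δu = (7 − 3)/3 = 4/3.
Left endpoints: 3, 13/3, 17/3.
g(3) ≈ 1.0986, g(13/3) ≈ 1.4663, g(17/3) ≈ 1.7346.
Sum = Δu · [g(3) + g(13/3) + g(17/3)].
Sum ≈ 5.7327.

5.7327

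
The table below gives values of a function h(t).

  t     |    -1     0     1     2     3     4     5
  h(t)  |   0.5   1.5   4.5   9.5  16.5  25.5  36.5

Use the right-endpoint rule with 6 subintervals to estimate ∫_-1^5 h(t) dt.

94

Δt = 1.
Sum = 1·[1.5 + 4.5 + 9.5 + 16.5 + 25.5 + 36.5] = 94.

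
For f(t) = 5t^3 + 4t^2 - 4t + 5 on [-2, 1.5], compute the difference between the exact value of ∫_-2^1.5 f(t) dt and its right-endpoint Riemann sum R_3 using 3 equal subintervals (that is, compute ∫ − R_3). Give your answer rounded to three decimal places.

Exact integral: ∫_-2^1.5 f(t) dt ≈ 22.49479.
R_3 ≈ 43.62037.
Error ≈ 22.49479 − 43.62037 ≈ -21.126.

-21.126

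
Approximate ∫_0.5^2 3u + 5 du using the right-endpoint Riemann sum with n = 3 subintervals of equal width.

Δu = (2 − 0.5)/3 = 0.5.
Right endpoints: 1, 1.5, 2.
f(1) = 8, f(1.5) = 9.5, f(2) = 11.
Sum = Δu · [f(1) + f(1.5) + f(2)].
Sum = 14.25.

14.25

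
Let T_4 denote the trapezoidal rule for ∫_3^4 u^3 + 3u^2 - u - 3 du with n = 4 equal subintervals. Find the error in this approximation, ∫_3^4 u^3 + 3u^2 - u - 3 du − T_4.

-0.140625

Exact integral: ∫_3^4 f(u) du = 74.25.
T_4 = 74.390625.
Error = 74.25 − 74.390625 = -0.140625.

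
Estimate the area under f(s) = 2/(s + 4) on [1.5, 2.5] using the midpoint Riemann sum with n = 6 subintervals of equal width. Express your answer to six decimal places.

Δs = (2.5 − 1.5)/6 = 1/6.
Midpoints: 19/12, 1.75, 23/12, 25/12, 2.25, 29/12.
f(19/12) = 24/67, f(1.75) = 8/23, f(23/12) = 24/71, f(25/12) = 24/73, f(2.25) = 0.32, f(29/12) = 24/77.
Sum = Δs · [f(19/12) + f(1.75) + f(23/12) + ...].
Sum ≈ 0.334086.

0.334086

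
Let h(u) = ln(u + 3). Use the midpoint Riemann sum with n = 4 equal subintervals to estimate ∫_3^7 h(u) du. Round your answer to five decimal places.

Δu = (7 − 3)/4 = 1.
Midpoints: 3.5, 4.5, 5.5, 6.5.
h(3.5) ≈ 1.87180, h(4.5) ≈ 2.01490, h(5.5) ≈ 2.14007, h(6.5) ≈ 2.25129.
Sum = Δu · [h(3.5) + h(4.5) + h(5.5) + h(6.5)].
Sum ≈ 8.27806.

8.27806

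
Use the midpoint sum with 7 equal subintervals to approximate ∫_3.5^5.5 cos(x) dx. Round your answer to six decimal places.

-0.355967

Δx = (5.5 − 3.5)/7 = 2/7.
Midpoints: 51/14, 55/14, 59/14, 4.5, 67/14, 71/14, 75/14.
f(51/14) ≈ -0.876976, f(55/14) ≈ -0.705988, f(59/14) ≈ -0.477760, f(4.5) ≈ -0.210796, f(67/14) ≈ 0.073260, f(71/14) ≈ 0.351375, f(75/14) ≈ 0.601002.
Sum = Δx · [f(51/14) + f(55/14) + f(59/14) + ...].
Sum ≈ -0.355967.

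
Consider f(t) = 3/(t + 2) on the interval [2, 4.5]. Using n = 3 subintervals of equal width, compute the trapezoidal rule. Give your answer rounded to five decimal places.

Δt = (4.5 − 2)/3 = 5/6.
f(2) = 0.75, f(17/6) = 18/29, f(11/3) = 9/17, f(4.5) = 6/13.
T_3 = (Δt/2)·[f(t_0) + 2f(t_1) + 2f(t_2) + f(t_3)].
Sum ≈ 1.46323.

1.46323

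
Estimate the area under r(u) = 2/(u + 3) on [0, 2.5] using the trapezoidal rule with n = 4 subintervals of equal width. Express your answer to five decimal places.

1.21733

Δu = (2.5 − 0)/4 = 0.625.
r(0) = 2/3, r(0.625) = 16/29, r(1.25) = 8/17, r(1.875) = 16/39, r(2.5) = 4/11.
T_4 = (Δu/2)·[r(u_0) + 2r(u_1) + 2r(u_2) + 2r(u_3) + r(u_4)].
Sum ≈ 1.21733.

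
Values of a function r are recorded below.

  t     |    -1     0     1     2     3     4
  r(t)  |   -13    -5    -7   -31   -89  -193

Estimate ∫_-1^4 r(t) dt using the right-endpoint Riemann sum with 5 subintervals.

-325

Δt = 1.
Sum = 1·[(-5) + (-7) + (-31) + (-89) + (-193)] = -325.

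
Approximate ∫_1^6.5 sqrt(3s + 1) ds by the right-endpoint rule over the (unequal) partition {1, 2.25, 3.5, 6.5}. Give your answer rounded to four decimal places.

21.3019

Subinterval widths: 1.25, 1.25, 3.
Right endpoints: 2.25, 3.5, 6.5.
f(2.25) ≈ 2.7839, f(3.5) ≈ 3.3912, f(6.5) ≈ 4.5277.
Sum = Σ Δs_i · f(s_i).
Sum ≈ 21.3019.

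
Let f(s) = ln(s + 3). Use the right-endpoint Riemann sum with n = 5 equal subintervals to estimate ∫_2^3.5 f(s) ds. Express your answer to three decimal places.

2.659

Δs = (3.5 − 2)/5 = 0.3.
Right endpoints: 2.3, 2.6, 2.9, 3.2, 3.5.
f(2.3) ≈ 1.668, f(2.6) ≈ 1.723, f(2.9) ≈ 1.775, f(3.2) ≈ 1.825, f(3.5) ≈ 1.872.
Sum = Δs · [f(2.3) + f(2.6) + f(2.9) + f(3.2) + f(3.5)].
Sum ≈ 2.659.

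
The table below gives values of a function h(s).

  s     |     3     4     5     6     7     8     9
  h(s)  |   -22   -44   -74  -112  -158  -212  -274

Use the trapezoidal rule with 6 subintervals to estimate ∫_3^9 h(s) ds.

-748

Δs = 1.
T_6 = (1/2)·[(-22) + 2·(-44) + 2·(-74) + 2·(-112) + 2·(-158) + 2·(-212) + (-274)] = -748.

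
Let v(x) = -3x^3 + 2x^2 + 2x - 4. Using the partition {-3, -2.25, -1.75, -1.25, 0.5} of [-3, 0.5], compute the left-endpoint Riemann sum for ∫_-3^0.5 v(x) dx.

96.34765625

Subinterval widths: 0.75, 0.5, 0.5, 1.75.
Left endpoints: -3, -2.25, -1.75, -1.25.
v(-3) = 89, v(-2.25) = 35.796875, v(-1.75) = 14.703125, v(-1.25) = 2.484375.
Sum = Σ Δx_i · v(x_i).
Sum = 96.34765625.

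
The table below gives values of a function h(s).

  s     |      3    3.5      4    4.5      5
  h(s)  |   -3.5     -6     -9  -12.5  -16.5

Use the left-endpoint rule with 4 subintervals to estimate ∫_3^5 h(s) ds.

Δs = 0.5.
Sum = 0.5·[(-3.5) + (-6) + (-9) + (-12.5)] = -15.5.

-15.5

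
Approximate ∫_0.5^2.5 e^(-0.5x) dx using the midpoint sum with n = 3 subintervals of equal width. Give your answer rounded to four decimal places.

Δx = (2.5 − 0.5)/3 = 2/3.
Midpoints: 5/6, 1.5, 13/6.
f(5/6) ≈ 0.6592, f(1.5) ≈ 0.4724, f(13/6) ≈ 0.3385.
Sum = Δx · [f(5/6) + f(1.5) + f(13/6)].
Sum ≈ 0.9800.

0.9800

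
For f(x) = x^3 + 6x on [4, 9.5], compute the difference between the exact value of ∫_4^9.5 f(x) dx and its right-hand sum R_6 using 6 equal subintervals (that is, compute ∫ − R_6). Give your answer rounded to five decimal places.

Exact integral: ∫_4^9.5 f(x) dx = 2195.015625.
R_6 ≈ 2589.3684896.
Error ≈ 2195.015625 − 2589.3684896 ≈ -394.35286.

-394.35286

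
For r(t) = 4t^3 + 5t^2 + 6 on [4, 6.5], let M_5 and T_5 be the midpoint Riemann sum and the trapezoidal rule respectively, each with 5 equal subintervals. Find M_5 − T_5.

-10.625

M_5 = 1891.5625.
T_5 = 1902.1875.
M_5 − T_5 = -10.625.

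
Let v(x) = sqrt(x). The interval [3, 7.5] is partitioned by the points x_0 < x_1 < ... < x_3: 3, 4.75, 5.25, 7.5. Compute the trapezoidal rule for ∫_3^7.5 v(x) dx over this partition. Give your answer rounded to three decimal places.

10.199

Subinterval widths: 1.75, 0.5, 2.25.
v(3) ≈ 1.732, v(4.75) ≈ 2.179, v(5.25) ≈ 2.291, v(7.5) ≈ 2.739.
On each subinterval the trapezoid contributes (Δx_i/2)·[v(x_{i-1}) + v(x_i)].
Sum ≈ 10.199.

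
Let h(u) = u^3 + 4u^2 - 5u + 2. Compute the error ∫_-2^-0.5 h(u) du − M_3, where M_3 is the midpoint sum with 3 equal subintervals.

Exact integral: ∫_-2^-0.5 h(u) du = 18.890625.
M_3 = 18.8828125.
Error = 18.890625 − 18.8828125 = 0.0078125.

0.0078125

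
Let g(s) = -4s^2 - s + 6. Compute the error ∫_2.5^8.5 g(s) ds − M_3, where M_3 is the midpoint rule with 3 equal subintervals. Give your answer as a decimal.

-8

Exact integral: ∫_2.5^8.5 g(s) ds = -795.
M_3 = -787.
Error = -795 − (-787) = -8.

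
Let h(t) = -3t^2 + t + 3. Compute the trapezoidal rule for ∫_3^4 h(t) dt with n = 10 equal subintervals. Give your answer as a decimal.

Δt = (4 − 3)/10 = 0.1.
h(3) = -21, h(3.1) = -22.73, h(3.2) = -24.52, h(3.3) = -26.37, h(3.4) = -28.28, h(3.5) = -30.25, h(3.6) = -32.28, h(3.7) = -34.37, h(3.8) = -36.52, h(3.9) = -38.73, h(4) = -41.
T_10 = (Δt/2)·[h(t_0) + 2h(t_1) + ... + 2h(t_{9}) + h(t_10)].
Sum = -30.505.

-30.505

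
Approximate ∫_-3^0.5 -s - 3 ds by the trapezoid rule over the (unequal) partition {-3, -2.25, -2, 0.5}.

Subinterval widths: 0.75, 0.25, 2.5.
f(-3) = 0, f(-2.25) = -0.75, f(-2) = -1, f(0.5) = -3.5.
On each subinterval the trapezoid contributes (Δs_i/2)·[f(s_{i-1}) + f(s_i)].
Sum = -6.125.

-6.125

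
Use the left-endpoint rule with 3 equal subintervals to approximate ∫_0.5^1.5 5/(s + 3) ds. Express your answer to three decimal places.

Δs = (1.5 − 0.5)/3 = 1/3.
Left endpoints: 0.5, 5/6, 7/6.
f(0.5) = 10/7, f(5/6) = 30/23, f(7/6) = 1.2.
Sum = Δs · [f(0.5) + f(5/6) + f(7/6)].
Sum ≈ 1.311.

1.311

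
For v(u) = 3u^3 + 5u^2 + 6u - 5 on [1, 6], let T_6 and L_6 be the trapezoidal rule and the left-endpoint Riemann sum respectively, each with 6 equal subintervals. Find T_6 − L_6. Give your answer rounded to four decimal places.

354.1667

T_6 ≈ 1430.706019.
L_6 ≈ 1076.539352.
T_6 − L_6 ≈ 354.1667.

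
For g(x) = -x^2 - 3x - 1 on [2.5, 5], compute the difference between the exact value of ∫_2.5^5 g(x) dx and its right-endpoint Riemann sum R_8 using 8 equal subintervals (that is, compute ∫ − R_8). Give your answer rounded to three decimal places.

Exact integral: ∫_2.5^5 g(x) dx ≈ -67.08333.
R_8 ≈ -71.22559.
Error ≈ -67.08333 − (-71.22559) ≈ 4.142.

4.142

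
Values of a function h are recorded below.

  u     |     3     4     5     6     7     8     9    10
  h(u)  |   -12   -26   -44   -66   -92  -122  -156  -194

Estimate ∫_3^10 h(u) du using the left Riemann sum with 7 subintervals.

Δu = 1.
Sum = 1·[(-12) + (-26) + (-44) + (-66) + (-92) + (-122) + (-156)] = -518.

-518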